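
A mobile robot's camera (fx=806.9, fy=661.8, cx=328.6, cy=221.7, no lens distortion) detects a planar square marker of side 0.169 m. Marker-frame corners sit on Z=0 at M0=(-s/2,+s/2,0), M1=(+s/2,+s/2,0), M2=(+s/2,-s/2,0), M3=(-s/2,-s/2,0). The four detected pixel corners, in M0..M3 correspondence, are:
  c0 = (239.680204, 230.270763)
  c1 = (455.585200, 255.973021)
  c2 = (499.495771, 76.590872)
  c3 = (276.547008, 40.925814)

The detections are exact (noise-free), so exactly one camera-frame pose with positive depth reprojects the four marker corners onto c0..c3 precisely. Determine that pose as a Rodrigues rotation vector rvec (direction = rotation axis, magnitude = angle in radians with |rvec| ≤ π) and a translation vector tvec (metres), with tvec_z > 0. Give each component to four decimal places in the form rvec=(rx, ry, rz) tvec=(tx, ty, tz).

Intrinsics K: fx=806.9, fy=661.8, cx=328.6, cy=221.7
Marker side s = 0.169 m; corners in marker frame (Z=0):
  M0 = (-0.0845, +0.0845, 0)
  M1 = (+0.0845, +0.0845, 0)
  M2 = (+0.0845, -0.0845, 0)
  M3 = (-0.0845, -0.0845, 0)
Detected image corners:
  c0 = (239.680204, 230.270763) px
  c1 = (455.585200, 255.973021) px
  c2 = (499.495771, 76.590872) px
  c3 = (276.547008, 40.925814) px
Planar DLT: solve 8×8 A·h = b for H (H[2,2]=1):
  H  [+1400.79569 -150.68302 +370.00703]
  H  [+223.15859 +1126.65006 +153.18296]
  H  [+0.27958 +0.24141 +1.00000]
B = K⁻¹H; ‖b₁‖=1.664001, ‖b₂‖=1.664001; λ = 2/(‖b₁‖+‖b₂‖) = 0.600961, sign → tz>0 ⇒ λ=+0.600961
r₁ = λ·B[:,0] = (+0.97486,+0.14636,+0.16802); r₂ = λ·B[:,1] = (-0.17131,+0.97448,+0.14508)
r₃ = r₁×r₂ = (-0.14250,-0.17021,+0.97505); SVD([r₁ r₂ r₃]) → R = UVᵀ:
  R  [+0.97486 -0.17131 -0.14250]
  R  [+0.14636 +0.97448 -0.17021]
  R  [+0.16802 +0.14508 +0.97505]
t = (+0.03084, -0.06222, +0.60096) m
tr R = 2.924387; θ = arccos((tr R − 1)/2) = 0.275851 rad = 15.805°
axis k = ((R−Rᵀ)₃₂, (R−Rᵀ)₁₃, (R−Rᵀ)₂₁) / (2 sinθ) = (+0.578790, -0.570026, +0.583157)
rvec = θ·k = (+0.159660, -0.157242, +0.160865)

rvec=(0.1597, -0.1572, 0.1609) tvec=(0.0308, -0.0622, 0.6010)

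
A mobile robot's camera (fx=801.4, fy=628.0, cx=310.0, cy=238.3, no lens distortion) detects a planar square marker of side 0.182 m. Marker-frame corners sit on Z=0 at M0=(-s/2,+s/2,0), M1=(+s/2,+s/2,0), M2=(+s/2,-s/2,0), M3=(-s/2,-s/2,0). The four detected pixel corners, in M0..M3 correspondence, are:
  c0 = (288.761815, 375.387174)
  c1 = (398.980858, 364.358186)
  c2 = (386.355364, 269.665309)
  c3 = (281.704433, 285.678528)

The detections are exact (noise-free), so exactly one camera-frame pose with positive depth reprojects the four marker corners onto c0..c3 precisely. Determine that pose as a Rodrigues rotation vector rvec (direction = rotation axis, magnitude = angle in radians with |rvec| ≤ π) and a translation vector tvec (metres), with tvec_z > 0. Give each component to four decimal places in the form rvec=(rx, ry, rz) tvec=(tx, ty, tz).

Intrinsics K: fx=801.4, fy=628.0, cx=310.0, cy=238.3
Marker side s = 0.182 m; corners in marker frame (Z=0):
  M0 = (-0.0910, +0.0910, 0)
  M1 = (+0.0910, +0.0910, 0)
  M2 = (+0.0910, -0.0910, 0)
  M3 = (-0.0910, -0.0910, 0)
Detected image corners:
  c0 = (288.761815, 375.387174) px
  c1 = (398.980858, 364.358186) px
  c2 = (386.355364, 269.665309) px
  c3 = (281.704433, 285.678528) px
Planar DLT: solve 8×8 A·h = b for H (H[2,2]=1):
  H  [+476.63902 -32.53418 +337.20269]
  H  [-182.84376 +423.89587 +322.91179]
  H  [-0.33429 -0.25415 +1.00000]
B = K⁻¹H; ‖b₁‖=0.814264, ‖b₂‖=0.814264; λ = 2/(‖b₁‖+‖b₂‖) = 1.228103, sign → tz>0 ⇒ λ=+1.228103
r₁ = λ·B[:,0] = (+0.88923,-0.20178,-0.41055); r₂ = λ·B[:,1] = (+0.07088,+0.94740,-0.31212)
r₃ = r₁×r₂ = (+0.45193,+0.24845,+0.85676); SVD([r₁ r₂ r₃]) → R = UVᵀ:
  R  [+0.88923 +0.07088 +0.45193]
  R  [-0.20178 +0.94740 +0.24845]
  R  [-0.41055 -0.31212 +0.85676]
t = (+0.04169, +0.16546, +1.22810) m
tr R = 2.693387; θ = arccos((tr R − 1)/2) = 0.561056 rad = 32.146°
axis k = ((R−Rᵀ)₃₂, (R−Rᵀ)₁₃, (R−Rᵀ)₂₁) / (2 sinθ) = (-0.526764, +0.810477, -0.256217)
rvec = θ·k = (-0.295544, +0.454723, -0.143752)

rvec=(-0.2955, 0.4547, -0.1438) tvec=(0.0417, 0.1655, 1.2281)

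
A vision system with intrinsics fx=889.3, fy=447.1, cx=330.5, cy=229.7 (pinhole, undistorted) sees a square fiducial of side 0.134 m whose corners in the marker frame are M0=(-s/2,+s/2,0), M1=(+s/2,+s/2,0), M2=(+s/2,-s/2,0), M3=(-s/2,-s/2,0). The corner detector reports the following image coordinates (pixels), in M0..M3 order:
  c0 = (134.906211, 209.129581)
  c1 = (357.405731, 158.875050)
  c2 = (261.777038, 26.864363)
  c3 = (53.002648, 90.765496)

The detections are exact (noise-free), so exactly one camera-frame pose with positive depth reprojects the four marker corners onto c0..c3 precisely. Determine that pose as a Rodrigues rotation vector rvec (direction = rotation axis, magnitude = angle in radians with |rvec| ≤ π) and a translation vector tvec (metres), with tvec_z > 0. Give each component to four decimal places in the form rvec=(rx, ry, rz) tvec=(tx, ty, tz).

rvec=(0.0171, 0.4019, -0.3507) tvec=(-0.0677, -0.1066, 0.4451)

Intrinsics K: fx=889.3, fy=447.1, cx=330.5, cy=229.7
Marker side s = 0.134 m; corners in marker frame (Z=0):
  M0 = (-0.0670, +0.0670, 0)
  M1 = (+0.0670, +0.0670, 0)
  M2 = (+0.0670, -0.0670, 0)
  M3 = (-0.0670, -0.0670, 0)
Detected image corners:
  c0 = (134.906211, 209.129581) px
  c1 = (357.405731, 158.875050) px
  c2 = (261.777038, 26.864363) px
  c3 = (53.002648, 90.765496) px
Planar DLT: solve 8×8 A·h = b for H (H[2,2]=1):
  H  [+1433.82995 +635.65340 +195.15690]
  H  [-531.65333 +916.95196 +122.57221]
  H  [-0.86729 -0.11798 +1.00000]
B = K⁻¹H; ‖b₁‖=2.246744, ‖b₂‖=2.246744; λ = 2/(‖b₁‖+‖b₂‖) = 0.445089, sign → tz>0 ⇒ λ=+0.445089
r₁ = λ·B[:,0] = (+0.86108,-0.33094,-0.38602); r₂ = λ·B[:,1] = (+0.33766,+0.93980,-0.05251)
r₃ = r₁×r₂ = (+0.38016,-0.08513,+0.92099); SVD([r₁ r₂ r₃]) → R = UVᵀ:
  R  [+0.86108 +0.33766 +0.38016]
  R  [-0.33094 +0.93980 -0.08513]
  R  [-0.38602 -0.05251 +0.92099]
t = (-0.06774, -0.10665, +0.44509) m
tr R = 2.721882; θ = arccos((tr R − 1)/2) = 0.533680 rad = 30.578°
axis k = ((R−Rᵀ)₃₂, (R−Rᵀ)₁₃, (R−Rᵀ)₂₁) / (2 sinθ) = (+0.032059, +0.753074, -0.657154)
rvec = θ·k = (+0.017109, +0.401901, -0.350710)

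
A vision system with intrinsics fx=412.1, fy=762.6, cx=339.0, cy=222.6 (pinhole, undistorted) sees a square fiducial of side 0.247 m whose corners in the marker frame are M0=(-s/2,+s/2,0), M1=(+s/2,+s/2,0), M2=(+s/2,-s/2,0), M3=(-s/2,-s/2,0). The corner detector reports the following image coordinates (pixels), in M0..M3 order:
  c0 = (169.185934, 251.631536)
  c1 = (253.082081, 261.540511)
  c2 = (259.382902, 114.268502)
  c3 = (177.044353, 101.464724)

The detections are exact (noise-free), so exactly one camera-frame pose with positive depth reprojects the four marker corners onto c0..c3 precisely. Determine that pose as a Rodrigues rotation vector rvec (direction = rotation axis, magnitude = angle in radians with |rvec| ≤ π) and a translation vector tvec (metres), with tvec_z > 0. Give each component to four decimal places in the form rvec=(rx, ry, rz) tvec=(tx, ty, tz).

rvec=(-0.0829, -0.1085, 0.0659) tvec=(-0.3769, -0.0673, 1.2538)

Intrinsics K: fx=412.1, fy=762.6, cx=339.0, cy=222.6
Marker side s = 0.247 m; corners in marker frame (Z=0):
  M0 = (-0.1235, +0.1235, 0)
  M1 = (+0.1235, +0.1235, 0)
  M2 = (+0.1235, -0.1235, 0)
  M3 = (-0.1235, -0.1235, 0)
Detected image corners:
  c0 = (169.185934, 251.631536) px
  c1 = (253.082081, 261.540511) px
  c2 = (259.382902, 114.268502) px
  c3 = (177.044353, 101.464724) px
Planar DLT: solve 8×8 A·h = b for H (H[2,2]=1):
  H  [+354.52447 -43.37998 +215.13525]
  H  [+61.34343 +589.52124 +181.65427]
  H  [+0.08405 -0.06871 +1.00000]
B = K⁻¹H; ‖b₁‖=0.797559, ‖b₂‖=0.797559; λ = 2/(‖b₁‖+‖b₂‖) = 1.253825, sign → tz>0 ⇒ λ=+1.253825
r₁ = λ·B[:,0] = (+0.99196,+0.07010,+0.10539); r₂ = λ·B[:,1] = (-0.06112,+0.99441,-0.08615)
r₃ = r₁×r₂ = (-0.11084,+0.07902,+0.99069); SVD([r₁ r₂ r₃]) → R = UVᵀ:
  R  [+0.99196 -0.06112 -0.11084]
  R  [+0.07010 +0.99441 +0.07902]
  R  [+0.10539 -0.08615 +0.99069]
t = (-0.37686, -0.06732, +1.25383) m
tr R = 2.977056; θ = arccos((tr R − 1)/2) = 0.151617 rad = 8.687°
axis k = ((R−Rᵀ)₃₂, (R−Rᵀ)₁₃, (R−Rᵀ)₂₁) / (2 sinθ) = (-0.546778, -0.715791, +0.434369)
rvec = θ·k = (-0.082901, -0.108526, +0.065858)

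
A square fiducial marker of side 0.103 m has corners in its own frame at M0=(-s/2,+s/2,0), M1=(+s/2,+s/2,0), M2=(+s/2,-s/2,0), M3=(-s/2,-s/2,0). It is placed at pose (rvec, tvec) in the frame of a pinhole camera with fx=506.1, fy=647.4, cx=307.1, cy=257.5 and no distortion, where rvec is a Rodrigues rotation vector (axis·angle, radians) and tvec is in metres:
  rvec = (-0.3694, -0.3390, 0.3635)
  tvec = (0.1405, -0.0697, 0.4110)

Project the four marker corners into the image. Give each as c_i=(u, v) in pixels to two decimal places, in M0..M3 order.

Intrinsics K: fx=506.1, fy=647.4, cx=307.1, cy=257.5
Marker side s = 0.103 m; corners in marker frame (Z=0):
  M0 = (-0.0515, +0.0515, 0)
  M1 = (+0.0515, +0.0515, 0)
  M2 = (+0.0515, -0.0515, 0)
  M3 = (-0.0515, -0.0515, 0)
rvec = (-0.3694, -0.3390, 0.3635), |rvec| = θ = 0.61928 rad = 35.482°
Rodrigues: sinθ=0.58045, 1−cosθ=0.18570; R = I + sinθ·[k]× + (1−cosθ)·[k]×²:
    [+0.88037 -0.28007 -0.38276]
    [+0.40134 +0.86994 +0.28657]
    [+0.25272 -0.40591 +0.87828]
t = (0.1405, -0.0697, 0.4110) m
M0: Pc = R·M0+t = (+0.08074, -0.04557, +0.37708); u = 506.1·(+0.08074)/0.37708 + 307.1 = 415.4619, v = 647.4·(-0.04557)/0.37708 + 257.5 = 179.2669
M1: Pc = R·M1+t = (+0.17142, -0.00423, +0.40311); u = 506.1·(+0.17142)/0.40311 + 307.1 = 522.3097, v = 647.4·(-0.00423)/0.40311 + 257.5 = 250.7087
M2: Pc = R·M2+t = (+0.20026, -0.09383, +0.44492); u = 506.1·(+0.20026)/0.44492 + 307.1 = 534.9007, v = 647.4·(-0.09383)/0.44492 + 257.5 = 120.9644
M3: Pc = R·M3+t = (+0.10958, -0.13517, +0.41889); u = 506.1·(+0.10958)/0.41889 + 307.1 = 439.4995, v = 647.4·(-0.13517)/0.41889 + 257.5 = 48.5904

c0=(415.46, 179.27) c1=(522.31, 250.71) c2=(534.90, 120.96) c3=(439.50, 48.59)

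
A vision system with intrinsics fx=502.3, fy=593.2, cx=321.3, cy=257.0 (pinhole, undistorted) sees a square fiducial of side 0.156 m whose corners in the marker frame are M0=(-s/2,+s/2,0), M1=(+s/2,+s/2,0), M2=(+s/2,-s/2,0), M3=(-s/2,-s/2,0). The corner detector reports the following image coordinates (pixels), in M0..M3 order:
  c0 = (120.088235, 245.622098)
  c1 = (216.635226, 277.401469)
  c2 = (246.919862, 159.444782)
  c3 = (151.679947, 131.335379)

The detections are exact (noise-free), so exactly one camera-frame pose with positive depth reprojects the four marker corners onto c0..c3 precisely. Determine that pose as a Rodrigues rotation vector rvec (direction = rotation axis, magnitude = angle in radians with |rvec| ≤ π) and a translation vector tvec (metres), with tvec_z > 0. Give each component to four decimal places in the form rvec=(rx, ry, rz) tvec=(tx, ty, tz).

rvec=(-0.1232, 0.1111, 0.2667) tvec=(-0.2074, -0.0692, 0.7553)

Intrinsics K: fx=502.3, fy=593.2, cx=321.3, cy=257.0
Marker side s = 0.156 m; corners in marker frame (Z=0):
  M0 = (-0.0780, +0.0780, 0)
  M1 = (+0.0780, +0.0780, 0)
  M2 = (+0.0780, -0.0780, 0)
  M3 = (-0.0780, -0.0780, 0)
Detected image corners:
  c0 = (120.088235, 245.622098) px
  c1 = (216.635226, 277.401469) px
  c2 = (246.919862, 159.444782) px
  c3 = (151.679947, 131.335379) px
Planar DLT: solve 8×8 A·h = b for H (H[2,2]=1):
  H  [+584.09707 -224.29727 +183.37927]
  H  [+158.00187 +715.52949 +202.61822]
  H  [-0.16623 -0.14101 +1.00000]
B = K⁻¹H; ‖b₁‖=1.323986, ‖b₂‖=1.323986; λ = 2/(‖b₁‖+‖b₂‖) = 0.755295, sign → tz>0 ⇒ λ=+0.755295
r₁ = λ·B[:,0] = (+0.95860,+0.25557,-0.12555); r₂ = λ·B[:,1] = (-0.26915,+0.95719,-0.10650)
r₃ = r₁×r₂ = (+0.09296,+0.13588,+0.98635); SVD([r₁ r₂ r₃]) → R = UVᵀ:
  R  [+0.95860 -0.26915 +0.09296]
  R  [+0.25557 +0.95719 +0.13588]
  R  [-0.12555 -0.10650 +0.98635]
t = (-0.20739, -0.06924, +0.75530) m
tr R = 2.902149; θ = arccos((tr R − 1)/2) = 0.314101 rad = 17.997°
axis k = ((R−Rᵀ)₃₂, (R−Rᵀ)₁₃, (R−Rᵀ)₂₁) / (2 sinθ) = (-0.392260, +0.353627, +0.849164)
rvec = θ·k = (-0.123209, +0.111075, +0.266723)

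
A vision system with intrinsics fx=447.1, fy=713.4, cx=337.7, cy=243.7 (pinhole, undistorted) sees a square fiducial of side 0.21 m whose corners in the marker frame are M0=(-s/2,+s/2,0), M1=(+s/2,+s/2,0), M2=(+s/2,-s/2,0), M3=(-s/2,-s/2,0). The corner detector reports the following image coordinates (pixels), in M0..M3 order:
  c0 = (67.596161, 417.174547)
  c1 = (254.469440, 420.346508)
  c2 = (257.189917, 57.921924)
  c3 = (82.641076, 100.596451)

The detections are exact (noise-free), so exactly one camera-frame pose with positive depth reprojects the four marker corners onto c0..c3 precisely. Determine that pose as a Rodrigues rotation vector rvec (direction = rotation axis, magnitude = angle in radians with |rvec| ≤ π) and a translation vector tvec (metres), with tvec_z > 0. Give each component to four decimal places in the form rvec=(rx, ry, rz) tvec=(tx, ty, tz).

rvec=(-0.1536, 0.2998, -0.0404) tvec=(-0.1749, -0.0002, 0.4383)

Intrinsics K: fx=447.1, fy=713.4, cx=337.7, cy=243.7
Marker side s = 0.21 m; corners in marker frame (Z=0):
  M0 = (-0.1050, +0.1050, 0)
  M1 = (+0.1050, +0.1050, 0)
  M2 = (+0.1050, -0.1050, 0)
  M3 = (-0.1050, -0.1050, 0)
Detected image corners:
  c0 = (67.596161, 417.174547) px
  c1 = (254.469440, 420.346508) px
  c2 = (257.189917, 57.921924) px
  c3 = (82.641076, 100.596451) px
Planar DLT: solve 8×8 A·h = b for H (H[2,2]=1):
  H  [+749.57886 -103.48290 +159.34272]
  H  [-263.45343 +1520.07044 +243.32815]
  H  [-0.66384 -0.35739 +1.00000]
B = K⁻¹H; ‖b₁‖=2.281324, ‖b₂‖=2.281324; λ = 2/(‖b₁‖+‖b₂‖) = 0.438342, sign → tz>0 ⇒ λ=+0.438342
r₁ = λ·B[:,0] = (+0.95468,-0.06247,-0.29099); r₂ = λ·B[:,1] = (+0.01687,+0.98751,-0.15666)
r₃ = r₁×r₂ = (+0.29714,+0.14465,+0.94381); SVD([r₁ r₂ r₃]) → R = UVᵀ:
  R  [+0.95468 +0.01687 +0.29714]
  R  [-0.06247 +0.98751 +0.14465]
  R  [-0.29099 -0.15666 +0.94381]
t = (-0.17486, -0.00023, +0.43834) m
tr R = 2.886005; θ = arccos((tr R − 1)/2) = 0.339255 rad = 19.438°
axis k = ((R−Rᵀ)₃₂, (R−Rᵀ)₁₃, (R−Rᵀ)₂₁) / (2 sinθ) = (-0.452711, +0.883652, -0.119212)
rvec = θ·k = (-0.153584, +0.299784, -0.040443)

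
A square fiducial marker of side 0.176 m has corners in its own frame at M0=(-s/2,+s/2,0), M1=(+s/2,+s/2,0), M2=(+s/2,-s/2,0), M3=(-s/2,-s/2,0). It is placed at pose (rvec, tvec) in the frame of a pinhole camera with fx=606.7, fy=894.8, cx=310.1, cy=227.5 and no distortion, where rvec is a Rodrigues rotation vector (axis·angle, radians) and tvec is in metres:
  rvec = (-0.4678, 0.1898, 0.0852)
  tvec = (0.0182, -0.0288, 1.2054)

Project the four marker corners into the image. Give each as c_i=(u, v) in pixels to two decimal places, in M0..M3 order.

Intrinsics K: fx=606.7, fy=894.8, cx=310.1, cy=227.5
Marker side s = 0.176 m; corners in marker frame (Z=0):
  M0 = (-0.0880, +0.0880, 0)
  M1 = (+0.0880, +0.0880, 0)
  M2 = (+0.0880, -0.0880, 0)
  M3 = (-0.0880, -0.0880, 0)
rvec = (-0.4678, 0.1898, 0.0852), |rvec| = θ = 0.51198 rad = 29.334°
Rodrigues: sinθ=0.48990, 1−cosθ=0.12822; R = I + sinθ·[k]× + (1−cosθ)·[k]×²:
    [+0.97883 -0.12496 +0.16212]
    [+0.03809 +0.88940 +0.45554]
    [-0.20111 -0.43972 +0.87533]
t = (0.0182, -0.0288, 1.2054) m
M0: Pc = R·M0+t = (-0.07893, +0.04611, +1.18440); u = 606.7·(-0.07893)/1.18440 + 310.1 = 269.6672, v = 894.8·(+0.04611)/1.18440 + 227.5 = 262.3392
M1: Pc = R·M1+t = (+0.09334, +0.05282, +1.14901); u = 606.7·(+0.09334)/1.14901 + 310.1 = 359.3857, v = 894.8·(+0.05282)/1.14901 + 227.5 = 268.6336
M2: Pc = R·M2+t = (+0.11533, -0.10371, +1.22640); u = 606.7·(+0.11533)/1.22640 + 310.1 = 367.1555, v = 894.8·(-0.10371)/1.22640 + 227.5 = 151.8278
M3: Pc = R·M3+t = (-0.05694, -0.11042, +1.26179); u = 606.7·(-0.05694)/1.26179 + 310.1 = 282.7217, v = 894.8·(-0.11042)/1.26179 + 227.5 = 149.1961

c0=(269.67, 262.34) c1=(359.39, 268.63) c2=(367.16, 151.83) c3=(282.72, 149.20)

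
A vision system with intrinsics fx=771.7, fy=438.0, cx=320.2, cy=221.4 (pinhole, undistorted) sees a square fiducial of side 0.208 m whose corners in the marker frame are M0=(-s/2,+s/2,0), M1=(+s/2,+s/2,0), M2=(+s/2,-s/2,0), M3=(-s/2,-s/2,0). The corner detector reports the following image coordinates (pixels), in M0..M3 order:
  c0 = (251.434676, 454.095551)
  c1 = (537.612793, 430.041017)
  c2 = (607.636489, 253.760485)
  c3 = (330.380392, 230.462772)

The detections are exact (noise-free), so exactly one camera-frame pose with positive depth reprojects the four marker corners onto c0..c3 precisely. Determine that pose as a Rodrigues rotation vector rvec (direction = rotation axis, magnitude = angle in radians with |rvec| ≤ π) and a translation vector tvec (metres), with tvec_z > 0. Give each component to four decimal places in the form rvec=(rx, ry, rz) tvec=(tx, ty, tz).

rvec=(0.1165, -0.5227, 0.1744) tvec=(0.0734, 0.1238, 0.4438)

Intrinsics K: fx=771.7, fy=438.0, cx=320.2, cy=221.4
Marker side s = 0.208 m; corners in marker frame (Z=0):
  M0 = (-0.1040, +0.1040, 0)
  M1 = (+0.1040, +0.1040, 0)
  M2 = (+0.1040, -0.1040, 0)
  M3 = (-0.1040, -0.1040, 0)
Detected image corners:
  c0 = (251.434676, 454.095551) px
  c1 = (537.612793, 430.041017) px
  c2 = (607.636489, 253.760485) px
  c3 = (330.380392, 230.462772) px
Planar DLT: solve 8×8 A·h = b for H (H[2,2]=1):
  H  [+1846.43791 -291.29791 +447.87229]
  H  [+385.99208 +998.76351 +343.61509]
  H  [+1.13880 +0.14883 +1.00000]
B = K⁻¹H; ‖b₁‖=2.253291, ‖b₂‖=2.253291; λ = 2/(‖b₁‖+‖b₂‖) = 0.443795, sign → tz>0 ⇒ λ=+0.443795
r₁ = λ·B[:,0] = (+0.85216,+0.13563,+0.50540); r₂ = λ·B[:,1] = (-0.19493,+0.97859,+0.06605)
r₃ = r₁×r₂ = (-0.48562,-0.15480,+0.86036); SVD([r₁ r₂ r₃]) → R = UVᵀ:
  R  [+0.85216 -0.19493 -0.48562]
  R  [+0.13563 +0.97859 -0.15480]
  R  [+0.50540 +0.06605 +0.86036]
t = (+0.07342, +0.12383, +0.44380) m
tr R = 2.691108; θ = arccos((tr R − 1)/2) = 0.563194 rad = 32.269°
axis k = ((R−Rᵀ)₃₂, (R−Rᵀ)₁₃, (R−Rᵀ)₂₁) / (2 sinθ) = (+0.206836, -0.928106, +0.309578)
rvec = θ·k = (+0.116489, -0.522704, +0.174352)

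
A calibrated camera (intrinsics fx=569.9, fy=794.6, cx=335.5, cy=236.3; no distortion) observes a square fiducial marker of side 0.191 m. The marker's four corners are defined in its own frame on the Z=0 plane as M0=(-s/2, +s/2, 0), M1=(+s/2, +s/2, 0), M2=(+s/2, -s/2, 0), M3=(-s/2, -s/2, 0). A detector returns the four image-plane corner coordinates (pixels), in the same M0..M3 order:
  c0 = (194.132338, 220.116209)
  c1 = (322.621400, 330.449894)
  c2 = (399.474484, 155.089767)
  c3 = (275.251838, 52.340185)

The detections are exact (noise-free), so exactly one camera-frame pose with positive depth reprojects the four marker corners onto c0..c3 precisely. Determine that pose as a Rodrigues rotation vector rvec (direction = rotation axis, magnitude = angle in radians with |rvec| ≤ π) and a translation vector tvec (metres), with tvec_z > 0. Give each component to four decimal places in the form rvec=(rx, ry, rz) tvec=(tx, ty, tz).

rvec=(-0.1838, 0.0160, 0.5487) tvec=(-0.0479, -0.0453, 0.7319)

Intrinsics K: fx=569.9, fy=794.6, cx=335.5, cy=236.3
Marker side s = 0.191 m; corners in marker frame (Z=0):
  M0 = (-0.0955, +0.0955, 0)
  M1 = (+0.0955, +0.0955, 0)
  M2 = (+0.0955, -0.0955, 0)
  M3 = (-0.0955, -0.0955, 0)
Detected image corners:
  c0 = (194.132338, 220.116209) px
  c1 = (322.621400, 330.449894) px
  c2 = (399.474484, 155.089767) px
  c3 = (275.251838, 52.340185) px
Planar DLT: solve 8×8 A·h = b for H (H[2,2]=1):
  H  [+635.19692 -482.61043 +298.21461]
  H  [+540.76302 +854.21474 +187.15610]
  H  [-0.08764 -0.23156 +1.00000]
B = K⁻¹H; ‖b₁‖=1.366356, ‖b₂‖=1.366356; λ = 2/(‖b₁‖+‖b₂‖) = 0.731874, sign → tz>0 ⇒ λ=+0.731874
r₁ = λ·B[:,0] = (+0.85349,+0.51715,-0.06414); r₂ = λ·B[:,1] = (-0.52000,+0.83718,-0.16948)
r₃ = r₁×r₂ = (-0.03395,+0.17800,+0.98344); SVD([r₁ r₂ r₃]) → R = UVᵀ:
  R  [+0.85349 -0.52000 -0.03395]
  R  [+0.51715 +0.83718 +0.17800]
  R  [-0.06414 -0.16948 +0.98344]
t = (-0.04788, -0.04526, +0.73187) m
tr R = 2.674115; θ = arccos((tr R − 1)/2) = 0.578914 rad = 33.169°
axis k = ((R−Rᵀ)₃₂, (R−Rᵀ)₁₃, (R−Rᵀ)₂₁) / (2 sinθ) = (-0.317553, +0.027594, +0.947839)
rvec = θ·k = (-0.183835, +0.015974, +0.548717)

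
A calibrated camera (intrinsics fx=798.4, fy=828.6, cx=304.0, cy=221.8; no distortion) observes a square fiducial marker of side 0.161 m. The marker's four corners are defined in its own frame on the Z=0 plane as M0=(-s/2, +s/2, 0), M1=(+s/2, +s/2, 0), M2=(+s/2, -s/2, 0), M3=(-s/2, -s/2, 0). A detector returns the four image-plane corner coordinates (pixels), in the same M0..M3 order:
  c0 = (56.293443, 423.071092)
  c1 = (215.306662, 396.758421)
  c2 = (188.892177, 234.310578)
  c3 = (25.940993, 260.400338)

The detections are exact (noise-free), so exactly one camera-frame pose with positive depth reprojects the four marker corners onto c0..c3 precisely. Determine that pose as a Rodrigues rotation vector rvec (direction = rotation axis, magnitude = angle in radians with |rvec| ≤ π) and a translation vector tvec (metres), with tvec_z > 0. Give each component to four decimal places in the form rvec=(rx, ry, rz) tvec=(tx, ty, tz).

Intrinsics K: fx=798.4, fy=828.6, cx=304.0, cy=221.8
Marker side s = 0.161 m; corners in marker frame (Z=0):
  M0 = (-0.0805, +0.0805, 0)
  M1 = (+0.0805, +0.0805, 0)
  M2 = (+0.0805, -0.0805, 0)
  M3 = (-0.0805, -0.0805, 0)
Detected image corners:
  c0 = (56.293443, 423.071092) px
  c1 = (215.306662, 396.758421) px
  c2 = (188.892177, 234.310578) px
  c3 = (25.940993, 260.400338) px
Planar DLT: solve 8×8 A·h = b for H (H[2,2]=1):
  H  [+1003.64839 +194.05208 +121.98339]
  H  [-152.20126 +1057.75600 +329.55837]
  H  [+0.03209 +0.14628 +1.00000]
B = K⁻¹H; ‖b₁‖=1.260025, ‖b₂‖=1.260025; λ = 2/(‖b₁‖+‖b₂‖) = 0.793635, sign → tz>0 ⇒ λ=+0.793635
r₁ = λ·B[:,0] = (+0.98796,-0.15260,+0.02547); r₂ = λ·B[:,1] = (+0.14869,+0.98205,+0.11609)
r₃ = r₁×r₂ = (-0.04273,-0.11091,+0.99291); SVD([r₁ r₂ r₃]) → R = UVᵀ:
  R  [+0.98796 +0.14869 -0.04273]
  R  [-0.15260 +0.98205 -0.11091]
  R  [+0.02547 +0.11609 +0.99291]
t = (-0.18093, +0.10321, +0.79364) m
tr R = 2.962918; θ = arccos((tr R − 1)/2) = 0.192867 rad = 11.050°
axis k = ((R−Rᵀ)₃₂, (R−Rᵀ)₁₃, (R−Rᵀ)₂₁) / (2 sinθ) = (+0.592155, -0.177909, -0.785939)
rvec = θ·k = (+0.114207, -0.034313, -0.151582)

rvec=(0.1142, -0.0343, -0.1516) tvec=(-0.1809, 0.1032, 0.7936)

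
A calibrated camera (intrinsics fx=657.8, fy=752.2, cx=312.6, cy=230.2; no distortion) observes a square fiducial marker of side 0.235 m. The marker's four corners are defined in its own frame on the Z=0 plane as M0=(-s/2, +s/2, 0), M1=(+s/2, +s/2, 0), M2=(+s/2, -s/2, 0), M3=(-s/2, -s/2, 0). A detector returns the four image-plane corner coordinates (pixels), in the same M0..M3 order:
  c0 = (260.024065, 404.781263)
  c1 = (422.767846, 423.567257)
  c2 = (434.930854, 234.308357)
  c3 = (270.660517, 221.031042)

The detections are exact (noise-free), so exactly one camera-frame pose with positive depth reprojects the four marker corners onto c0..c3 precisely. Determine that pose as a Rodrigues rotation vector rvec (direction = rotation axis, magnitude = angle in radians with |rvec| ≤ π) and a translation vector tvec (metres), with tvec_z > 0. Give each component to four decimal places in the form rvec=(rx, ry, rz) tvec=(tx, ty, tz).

rvec=(0.0248, 0.1222, 0.0696) tvec=(0.0476, 0.1139, 0.9421)

Intrinsics K: fx=657.8, fy=752.2, cx=312.6, cy=230.2
Marker side s = 0.235 m; corners in marker frame (Z=0):
  M0 = (-0.1175, +0.1175, 0)
  M1 = (+0.1175, +0.1175, 0)
  M2 = (+0.1175, -0.1175, 0)
  M3 = (-0.1175, -0.1175, 0)
Detected image corners:
  c0 = (260.024065, 404.781263) px
  c1 = (422.767846, 423.567257) px
  c2 = (434.930854, 234.308357) px
  c3 = (270.660517, 221.031042) px
Planar DLT: solve 8×8 A·h = b for H (H[2,2]=1):
  H  [+651.21916 -37.77632 +345.84243]
  H  [+27.07735 +803.33821 +321.13839]
  H  [-0.12833 +0.03078 +1.00000]
B = K⁻¹H; ‖b₁‖=1.061461, ‖b₂‖=1.061461; λ = 2/(‖b₁‖+‖b₂‖) = 0.942098, sign → tz>0 ⇒ λ=+0.942098
r₁ = λ·B[:,0] = (+0.99013,+0.07091,-0.12090); r₂ = λ·B[:,1] = (-0.06788,+0.99727,+0.02900)
r₃ = r₁×r₂ = (+0.12263,-0.02051,+0.99224); SVD([r₁ r₂ r₃]) → R = UVᵀ:
  R  [+0.99013 -0.06788 +0.12263]
  R  [+0.07091 +0.99727 -0.02051]
  R  [-0.12090 +0.02900 +0.99224]
t = (+0.04761, +0.11390, +0.94210) m
tr R = 2.979641; θ = arccos((tr R − 1)/2) = 0.142808 rad = 8.182°
axis k = ((R−Rᵀ)₃₂, (R−Rᵀ)₁₃, (R−Rᵀ)₂₁) / (2 sinθ) = (+0.173919, +0.855560, +0.487617)
rvec = θ·k = (+0.024837, +0.122180, +0.069635)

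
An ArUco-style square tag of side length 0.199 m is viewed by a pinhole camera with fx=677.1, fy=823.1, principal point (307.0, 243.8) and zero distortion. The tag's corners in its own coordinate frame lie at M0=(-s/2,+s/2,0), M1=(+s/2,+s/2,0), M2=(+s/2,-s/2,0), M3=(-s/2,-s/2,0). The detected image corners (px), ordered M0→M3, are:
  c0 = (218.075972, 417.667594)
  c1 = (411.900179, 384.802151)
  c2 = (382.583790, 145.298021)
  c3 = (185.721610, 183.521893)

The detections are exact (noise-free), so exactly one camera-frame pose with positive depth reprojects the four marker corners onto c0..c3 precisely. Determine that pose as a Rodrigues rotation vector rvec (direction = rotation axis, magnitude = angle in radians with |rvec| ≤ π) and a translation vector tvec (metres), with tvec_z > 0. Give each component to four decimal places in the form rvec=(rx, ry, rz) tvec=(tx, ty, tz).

rvec=(0.0690, 0.0628, -0.1536) tvec=(-0.0083, 0.0333, 0.6798)

Intrinsics K: fx=677.1, fy=823.1, cx=307.0, cy=243.8
Marker side s = 0.199 m; corners in marker frame (Z=0):
  M0 = (-0.0995, +0.0995, 0)
  M1 = (+0.0995, +0.0995, 0)
  M2 = (+0.0995, -0.0995, 0)
  M3 = (-0.0995, -0.0995, 0)
Detected image corners:
  c0 = (218.075972, 417.667594) px
  c1 = (411.900179, 384.802151) px
  c2 = (382.583790, 145.298021) px
  c3 = (185.721610, 183.521893) px
Planar DLT: solve 8×8 A·h = b for H (H[2,2]=1):
  H  [+951.71269 +183.14924 +298.74636]
  H  [-206.66246 +1216.49126 +284.10459]
  H  [-0.09961 +0.09387 +1.00000]
B = K⁻¹H; ‖b₁‖=1.470935, ‖b₂‖=1.470935; λ = 2/(‖b₁‖+‖b₂‖) = 0.679840, sign → tz>0 ⇒ λ=+0.679840
r₁ = λ·B[:,0] = (+0.98627,-0.15063,-0.06772); r₂ = λ·B[:,1] = (+0.15495,+0.98586,+0.06382)
r₃ = r₁×r₂ = (+0.05715,-0.07344,+0.99566); SVD([r₁ r₂ r₃]) → R = UVᵀ:
  R  [+0.98627 +0.15495 +0.05715]
  R  [-0.15063 +0.98586 -0.07344]
  R  [-0.06772 +0.06382 +0.99566]
t = (-0.00829, +0.03329, +0.67984) m
tr R = 2.967787; θ = arccos((tr R − 1)/2) = 0.179722 rad = 10.297°
axis k = ((R−Rᵀ)₃₂, (R−Rᵀ)₁₃, (R−Rᵀ)₂₁) / (2 sinθ) = (+0.383918, +0.349263, -0.854764)
rvec = θ·k = (+0.068999, +0.062770, -0.153620)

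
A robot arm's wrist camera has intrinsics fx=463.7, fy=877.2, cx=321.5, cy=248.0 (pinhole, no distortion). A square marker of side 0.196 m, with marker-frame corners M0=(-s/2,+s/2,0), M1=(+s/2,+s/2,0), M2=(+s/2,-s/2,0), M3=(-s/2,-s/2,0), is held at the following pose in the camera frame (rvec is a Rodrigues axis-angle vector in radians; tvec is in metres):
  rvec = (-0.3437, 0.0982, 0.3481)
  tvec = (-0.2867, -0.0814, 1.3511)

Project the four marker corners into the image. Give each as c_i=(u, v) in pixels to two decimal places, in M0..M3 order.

c0=(178.18, 230.93) c1=(240.05, 272.33) c2=(267.00, 160.19) c3=(207.27, 123.01)

Intrinsics K: fx=463.7, fy=877.2, cx=321.5, cy=248.0
Marker side s = 0.196 m; corners in marker frame (Z=0):
  M0 = (-0.0980, +0.0980, 0)
  M1 = (+0.0980, +0.0980, 0)
  M2 = (+0.0980, -0.0980, 0)
  M3 = (-0.0980, -0.0980, 0)
rvec = (-0.3437, 0.0982, 0.3481), |rvec| = θ = 0.49895 rad = 28.587°
Rodrigues: sinθ=0.47850, 1−cosθ=0.12191; R = I + sinθ·[k]× + (1−cosθ)·[k]×²:
    [+0.93594 -0.35036 +0.03559]
    [+0.31731 +0.88281 +0.34636]
    [-0.15277 -0.31288 +0.93743]
t = (-0.2867, -0.0814, 1.3511) m
M0: Pc = R·M0+t = (-0.41276, -0.02598, +1.33541); u = 463.7·(-0.41276)/1.33541 + 321.5 = 178.1764, v = 877.2·(-0.02598)/1.33541 + 248.0 = 230.9339
M1: Pc = R·M1+t = (-0.22931, +0.03621, +1.30547); u = 463.7·(-0.22931)/1.30547 + 321.5 = 240.0481, v = 877.2·(+0.03621)/1.30547 + 248.0 = 272.3321
M2: Pc = R·M2+t = (-0.16064, -0.13682, +1.36679); u = 463.7·(-0.16064)/1.36679 + 321.5 = 267.0001, v = 877.2·(-0.13682)/1.36679 + 248.0 = 160.1900
M3: Pc = R·M3+t = (-0.34409, -0.19901, +1.39673); u = 463.7·(-0.34409)/1.39673 + 321.5 = 207.2672, v = 877.2·(-0.19901)/1.39673 + 248.0 = 123.0134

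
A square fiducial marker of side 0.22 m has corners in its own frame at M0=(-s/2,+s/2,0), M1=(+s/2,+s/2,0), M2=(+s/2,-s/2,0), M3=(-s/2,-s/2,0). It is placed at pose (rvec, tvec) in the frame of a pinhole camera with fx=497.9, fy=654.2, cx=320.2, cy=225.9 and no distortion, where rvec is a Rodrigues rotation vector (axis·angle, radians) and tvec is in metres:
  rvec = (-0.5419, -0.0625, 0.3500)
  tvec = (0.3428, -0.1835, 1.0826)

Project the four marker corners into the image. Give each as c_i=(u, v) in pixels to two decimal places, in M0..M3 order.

c0=(419.55, 141.23) c1=(520.88, 188.82) c2=(530.72, 91.25) c3=(439.38, 49.00)

Intrinsics K: fx=497.9, fy=654.2, cx=320.2, cy=225.9
Marker side s = 0.22 m; corners in marker frame (Z=0):
  M0 = (-0.1100, +0.1100, 0)
  M1 = (+0.1100, +0.1100, 0)
  M2 = (+0.1100, -0.1100, 0)
  M3 = (-0.1100, -0.1100, 0)
rvec = (-0.5419, -0.0625, 0.3500), |rvec| = θ = 0.64812 rad = 37.135°
Rodrigues: sinθ=0.60369, 1−cosθ=0.20278; R = I + sinθ·[k]× + (1−cosθ)·[k]×²:
    [+0.93898 -0.30966 -0.14977]
    [+0.34236 +0.79910 +0.49419]
    [-0.03334 -0.51531 +0.85635]
t = (0.3428, -0.1835, 1.0826) m
M0: Pc = R·M0+t = (+0.20545, -0.13326, +1.02958); u = 497.9·(+0.20545)/1.02958 + 320.2 = 419.5544, v = 654.2·(-0.13326)/1.02958 + 225.9 = 141.2278
M1: Pc = R·M1+t = (+0.41203, -0.05794, +1.02225); u = 497.9·(+0.41203)/1.02225 + 320.2 = 520.8827, v = 654.2·(-0.05794)/1.02225 + 225.9 = 188.8210
M2: Pc = R·M2+t = (+0.48015, -0.23374, +1.13562); u = 497.9·(+0.48015)/1.13562 + 320.2 = 530.7170, v = 654.2·(-0.23374)/1.13562 + 225.9 = 91.2469
M3: Pc = R·M3+t = (+0.27357, -0.30906, +1.14295); u = 497.9·(+0.27357)/1.14295 + 320.2 = 439.3763, v = 654.2·(-0.30906)/1.14295 + 225.9 = 49.0006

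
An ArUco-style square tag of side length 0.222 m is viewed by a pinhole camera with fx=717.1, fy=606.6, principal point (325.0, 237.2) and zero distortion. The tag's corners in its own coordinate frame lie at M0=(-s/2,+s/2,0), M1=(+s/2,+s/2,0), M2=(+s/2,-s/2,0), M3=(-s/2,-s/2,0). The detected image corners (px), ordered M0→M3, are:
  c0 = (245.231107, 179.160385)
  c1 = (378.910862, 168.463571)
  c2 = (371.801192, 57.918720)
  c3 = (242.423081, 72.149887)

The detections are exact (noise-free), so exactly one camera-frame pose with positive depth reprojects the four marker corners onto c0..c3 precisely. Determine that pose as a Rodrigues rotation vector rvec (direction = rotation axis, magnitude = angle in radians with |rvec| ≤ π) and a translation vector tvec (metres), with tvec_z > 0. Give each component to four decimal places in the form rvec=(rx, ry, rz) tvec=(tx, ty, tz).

rvec=(-0.1629, 0.1987, -0.0568) tvec=(-0.0274, -0.2305, 1.1800)

Intrinsics K: fx=717.1, fy=606.6, cx=325.0, cy=237.2
Marker side s = 0.222 m; corners in marker frame (Z=0):
  M0 = (-0.1110, +0.1110, 0)
  M1 = (+0.1110, +0.1110, 0)
  M2 = (+0.1110, -0.1110, 0)
  M3 = (-0.1110, -0.1110, 0)
Detected image corners:
  c0 = (245.231107, 179.160385) px
  c1 = (378.910862, 168.463571) px
  c2 = (371.801192, 57.918720) px
  c3 = (242.423081, 72.149887) px
Planar DLT: solve 8×8 A·h = b for H (H[2,2]=1):
  H  [+542.00097 -21.54937 +308.36621]
  H  [-75.67945 +472.98436 +118.68318]
  H  [-0.16254 -0.14119 +1.00000]
B = K⁻¹H; ‖b₁‖=0.847474, ‖b₂‖=0.847474; λ = 2/(‖b₁‖+‖b₂‖) = 1.179977, sign → tz>0 ⇒ λ=+1.179977
r₁ = λ·B[:,0] = (+0.97878,-0.07222,-0.19179); r₂ = λ·B[:,1] = (+0.04005,+0.98521,-0.16660)
r₃ = r₁×r₂ = (+0.20098,+0.15539,+0.96719); SVD([r₁ r₂ r₃]) → R = UVᵀ:
  R  [+0.97878 +0.04005 +0.20098]
  R  [-0.07222 +0.98521 +0.15539]
  R  [-0.19179 -0.16660 +0.96719]
t = (-0.02737, -0.23054, +1.17998) m
tr R = 2.931178; θ = arccos((tr R − 1)/2) = 0.263098 rad = 15.074°
axis k = ((R−Rᵀ)₃₂, (R−Rᵀ)₁₃, (R−Rᵀ)₂₁) / (2 sinθ) = (-0.619036, +0.755122, -0.215836)
rvec = θ·k = (-0.162867, +0.198671, -0.056786)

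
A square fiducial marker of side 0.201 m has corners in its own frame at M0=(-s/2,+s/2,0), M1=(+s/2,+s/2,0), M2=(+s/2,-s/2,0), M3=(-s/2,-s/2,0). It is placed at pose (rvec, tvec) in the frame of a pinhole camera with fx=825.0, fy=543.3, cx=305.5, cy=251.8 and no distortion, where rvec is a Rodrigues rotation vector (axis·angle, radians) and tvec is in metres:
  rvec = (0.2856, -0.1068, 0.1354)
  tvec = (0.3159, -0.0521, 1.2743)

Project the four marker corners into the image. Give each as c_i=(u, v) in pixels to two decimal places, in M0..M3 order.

Intrinsics K: fx=825.0, fy=543.3, cx=305.5, cy=251.8
Marker side s = 0.201 m; corners in marker frame (Z=0):
  M0 = (-0.1005, +0.1005, 0)
  M1 = (+0.1005, +0.1005, 0)
  M2 = (+0.1005, -0.1005, 0)
  M3 = (-0.1005, -0.1005, 0)
rvec = (0.2856, -0.1068, 0.1354), |rvec| = θ = 0.33363 rad = 19.115°
Rodrigues: sinθ=0.32747, 1−cosθ=0.05514; R = I + sinθ·[k]× + (1−cosθ)·[k]×²:
    [+0.98527 -0.14801 -0.08567]
    [+0.11779 +0.95051 -0.28749]
    [+0.12399 +0.27317 +0.95394]
t = (0.3159, -0.0521, 1.2743) m
M0: Pc = R·M0+t = (+0.20201, +0.03159, +1.28929); u = 825.0·(+0.20201)/1.28929 + 305.5 = 434.7603, v = 543.3·(+0.03159)/1.28929 + 251.8 = 265.1111
M1: Pc = R·M1+t = (+0.40004, +0.05526, +1.31421); u = 825.0·(+0.40004)/1.31421 + 305.5 = 556.6284, v = 543.3·(+0.05526)/1.31421 + 251.8 = 274.6465
M2: Pc = R·M2+t = (+0.42979, -0.13579, +1.25931); u = 825.0·(+0.42979)/1.25931 + 305.5 = 587.0680, v = 543.3·(-0.13579)/1.25931 + 251.8 = 193.2172
M3: Pc = R·M3+t = (+0.23176, -0.15946, +1.23439); u = 825.0·(+0.23176)/1.23439 + 305.5 = 460.3936, v = 543.3·(-0.15946)/1.23439 + 251.8 = 181.6136

c0=(434.76, 265.11) c1=(556.63, 274.65) c2=(587.07, 193.22) c3=(460.39, 181.61)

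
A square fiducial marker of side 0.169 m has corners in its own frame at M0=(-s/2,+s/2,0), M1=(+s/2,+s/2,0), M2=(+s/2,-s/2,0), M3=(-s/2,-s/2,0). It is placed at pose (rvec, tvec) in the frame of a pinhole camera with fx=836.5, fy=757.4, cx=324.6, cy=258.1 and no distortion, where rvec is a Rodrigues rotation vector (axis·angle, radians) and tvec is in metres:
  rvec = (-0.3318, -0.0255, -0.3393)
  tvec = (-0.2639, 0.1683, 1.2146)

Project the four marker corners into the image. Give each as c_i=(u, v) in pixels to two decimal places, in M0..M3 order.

c0=(101.07, 431.68) c1=(215.20, 395.17) c2=(182.40, 298.09) c3=(72.83, 331.96)

Intrinsics K: fx=836.5, fy=757.4, cx=324.6, cy=258.1
Marker side s = 0.169 m; corners in marker frame (Z=0):
  M0 = (-0.0845, +0.0845, 0)
  M1 = (+0.0845, +0.0845, 0)
  M2 = (+0.0845, -0.0845, 0)
  M3 = (-0.0845, -0.0845, 0)
rvec = (-0.3318, -0.0255, -0.3393), |rvec| = θ = 0.47525 rad = 27.230°
Rodrigues: sinθ=0.45756, 1−cosθ=0.11082; R = I + sinθ·[k]× + (1−cosθ)·[k]×²:
    [+0.94319 +0.33082 +0.03069]
    [-0.32252 +0.88950 +0.32370]
    [+0.07979 -0.31520 +0.94566]
t = (-0.2639, 0.1683, 1.2146) m
M0: Pc = R·M0+t = (-0.31565, +0.27072, +1.18122); u = 836.5·(-0.31565)/1.18122 + 324.6 = 101.0712, v = 757.4·(+0.27072)/1.18122 + 258.1 = 431.6826
M1: Pc = R·M1+t = (-0.15625, +0.21621, +1.19471); u = 836.5·(-0.15625)/1.19471 + 324.6 = 215.2013, v = 757.4·(+0.21621)/1.19471 + 258.1 = 395.1688
M2: Pc = R·M2+t = (-0.21215, +0.06588, +1.24798); u = 836.5·(-0.21215)/1.24798 + 324.6 = 182.3960, v = 757.4·(+0.06588)/1.24798 + 258.1 = 298.0856
M3: Pc = R·M3+t = (-0.37155, +0.12039, +1.23449); u = 836.5·(-0.37155)/1.23449 + 324.6 = 72.8324, v = 757.4·(+0.12039)/1.23449 + 258.1 = 331.9633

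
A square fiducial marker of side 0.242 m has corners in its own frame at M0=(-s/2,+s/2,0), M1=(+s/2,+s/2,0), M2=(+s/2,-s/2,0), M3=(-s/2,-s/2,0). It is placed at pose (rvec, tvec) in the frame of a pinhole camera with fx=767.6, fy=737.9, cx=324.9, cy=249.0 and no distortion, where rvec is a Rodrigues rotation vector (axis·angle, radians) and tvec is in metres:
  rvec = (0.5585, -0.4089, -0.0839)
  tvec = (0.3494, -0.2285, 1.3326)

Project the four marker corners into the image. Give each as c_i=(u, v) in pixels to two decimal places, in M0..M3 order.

Intrinsics K: fx=767.6, fy=737.9, cx=324.9, cy=249.0
Marker side s = 0.242 m; corners in marker frame (Z=0):
  M0 = (-0.1210, +0.1210, 0)
  M1 = (+0.1210, +0.1210, 0)
  M2 = (+0.1210, -0.1210, 0)
  M3 = (-0.1210, -0.1210, 0)
rvec = (0.5585, -0.4089, -0.0839), |rvec| = θ = 0.69725 rad = 39.950°
Rodrigues: sinθ=0.64211, 1−cosθ=0.23339; R = I + sinθ·[k]× + (1−cosθ)·[k]×²:
    [+0.91635 -0.03237 -0.39906]
    [-0.18690 +0.84688 -0.49786]
    [+0.35407 +0.53080 +0.76999]
t = (0.3494, -0.2285, 1.3326) m
M0: Pc = R·M0+t = (+0.23460, -0.10341, +1.35398); u = 767.6·(+0.23460)/1.35398 + 324.9 = 457.9019, v = 737.9·(-0.10341)/1.35398 + 249.0 = 192.6415
M1: Pc = R·M1+t = (+0.45636, -0.14864, +1.43967); u = 767.6·(+0.45636)/1.43967 + 324.9 = 568.2222, v = 737.9·(-0.14864)/1.43967 + 249.0 = 172.8135
M2: Pc = R·M2+t = (+0.46420, -0.35359, +1.31122); u = 767.6·(+0.46420)/1.31122 + 324.9 = 596.6452, v = 737.9·(-0.35359)/1.31122 + 249.0 = 50.0153
M3: Pc = R·M3+t = (+0.24244, -0.30836, +1.22553); u = 767.6·(+0.24244)/1.22553 + 324.9 = 476.7487, v = 737.9·(-0.30836)/1.22553 + 249.0 = 63.3360

c0=(457.90, 192.64) c1=(568.22, 172.81) c2=(596.65, 50.02) c3=(476.75, 63.34)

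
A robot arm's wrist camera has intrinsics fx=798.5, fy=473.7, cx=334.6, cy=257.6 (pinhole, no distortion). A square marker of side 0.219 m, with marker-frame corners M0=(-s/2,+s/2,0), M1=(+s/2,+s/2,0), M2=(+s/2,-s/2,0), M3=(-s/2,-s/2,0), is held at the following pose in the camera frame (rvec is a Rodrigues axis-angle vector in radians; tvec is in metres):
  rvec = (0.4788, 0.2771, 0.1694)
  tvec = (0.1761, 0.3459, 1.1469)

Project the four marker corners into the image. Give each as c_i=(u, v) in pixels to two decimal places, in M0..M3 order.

c0=(374.91, 419.10) c1=(517.82, 445.64) c2=(551.25, 379.17) c3=(393.59, 353.06)

Intrinsics K: fx=798.5, fy=473.7, cx=334.6, cy=257.6
Marker side s = 0.219 m; corners in marker frame (Z=0):
  M0 = (-0.1095, +0.1095, 0)
  M1 = (+0.1095, +0.1095, 0)
  M2 = (+0.1095, -0.1095, 0)
  M3 = (-0.1095, -0.1095, 0)
rvec = (0.4788, 0.2771, 0.1694), |rvec| = θ = 0.57856 rad = 33.149°
Rodrigues: sinθ=0.54682, 1−cosθ=0.16275; R = I + sinθ·[k]× + (1−cosθ)·[k]×²:
    [+0.94871 -0.09560 +0.30133]
    [+0.22461 +0.87458 -0.42971]
    [-0.22246 +0.47535 +0.85120]
t = (0.1761, 0.3459, 1.1469) m
M0: Pc = R·M0+t = (+0.06175, +0.41707, +1.22331); u = 798.5·(+0.06175)/1.22331 + 334.6 = 374.9050, v = 473.7·(+0.41707)/1.22331 + 257.6 = 419.1018
M1: Pc = R·M1+t = (+0.26952, +0.46626, +1.17459); u = 798.5·(+0.26952)/1.17459 + 334.6 = 517.8200, v = 473.7·(+0.46626)/1.17459 + 257.6 = 445.6385
M2: Pc = R·M2+t = (+0.29045, +0.27473, +1.07049); u = 798.5·(+0.29045)/1.07049 + 334.6 = 551.2544, v = 473.7·(+0.27473)/1.07049 + 257.6 = 379.1694
M3: Pc = R·M3+t = (+0.08268, +0.22554, +1.11921); u = 798.5·(+0.08268)/1.11921 + 334.6 = 393.5908, v = 473.7·(+0.22554)/1.11921 + 257.6 = 353.0579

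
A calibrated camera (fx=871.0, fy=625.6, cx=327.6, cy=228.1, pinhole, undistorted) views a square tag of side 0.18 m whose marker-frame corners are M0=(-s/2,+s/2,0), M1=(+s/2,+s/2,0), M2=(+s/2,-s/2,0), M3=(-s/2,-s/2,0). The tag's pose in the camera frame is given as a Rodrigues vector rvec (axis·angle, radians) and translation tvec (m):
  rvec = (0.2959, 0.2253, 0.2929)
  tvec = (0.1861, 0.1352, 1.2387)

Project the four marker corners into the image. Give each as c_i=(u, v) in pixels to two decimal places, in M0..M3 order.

c0=(381.70, 320.36) c1=(499.93, 351.00) c2=(540.90, 270.62) c3=(416.11, 240.62)

Intrinsics K: fx=871.0, fy=625.6, cx=327.6, cy=228.1
Marker side s = 0.18 m; corners in marker frame (Z=0):
  M0 = (-0.0900, +0.0900, 0)
  M1 = (+0.0900, +0.0900, 0)
  M2 = (+0.0900, -0.0900, 0)
  M3 = (-0.0900, -0.0900, 0)
rvec = (0.2959, 0.2253, 0.2929), |rvec| = θ = 0.47340 rad = 27.124°
Rodrigues: sinθ=0.45591, 1−cosθ=0.10998; R = I + sinθ·[k]× + (1−cosθ)·[k]×²:
    [+0.93299 -0.24937 +0.25951]
    [+0.31480 +0.91493 -0.25259]
    [-0.17445 +0.31735 +0.93212]
t = (0.1861, 0.1352, 1.2387) m
M0: Pc = R·M0+t = (+0.07969, +0.18921, +1.28296); u = 871.0·(+0.07969)/1.28296 + 327.6 = 381.6999, v = 625.6·(+0.18921)/1.28296 + 228.1 = 320.3640
M1: Pc = R·M1+t = (+0.24763, +0.24588, +1.25156); u = 871.0·(+0.24763)/1.25156 + 327.6 = 499.9306, v = 625.6·(+0.24588)/1.25156 + 228.1 = 351.0023
M2: Pc = R·M2+t = (+0.29251, +0.08119, +1.19444); u = 871.0·(+0.29251)/1.19444 + 327.6 = 540.9037, v = 625.6·(+0.08119)/1.19444 + 228.1 = 270.6230
M3: Pc = R·M3+t = (+0.12457, +0.02452, +1.22584); u = 871.0·(+0.12457)/1.22584 + 327.6 = 416.1140, v = 625.6·(+0.02452)/1.22584 + 228.1 = 240.6158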